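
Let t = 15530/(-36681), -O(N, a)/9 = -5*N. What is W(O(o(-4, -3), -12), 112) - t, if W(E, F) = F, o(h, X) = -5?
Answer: 4123802/36681 ≈ 112.42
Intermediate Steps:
O(N, a) = 45*N (O(N, a) = -(-45)*N = 45*N)
t = -15530/36681 (t = 15530*(-1/36681) = -15530/36681 ≈ -0.42338)
W(O(o(-4, -3), -12), 112) - t = 112 - 1*(-15530/36681) = 112 + 15530/36681 = 4123802/36681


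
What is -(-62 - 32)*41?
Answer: 3854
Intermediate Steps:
-(-62 - 32)*41 = -(-94)*41 = -1*(-3854) = 3854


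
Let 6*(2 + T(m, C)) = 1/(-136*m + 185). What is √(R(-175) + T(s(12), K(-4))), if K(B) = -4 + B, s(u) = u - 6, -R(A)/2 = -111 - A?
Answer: I*√1863397266/3786 ≈ 11.402*I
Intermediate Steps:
R(A) = 222 + 2*A (R(A) = -2*(-111 - A) = 222 + 2*A)
s(u) = -6 + u
T(m, C) = -2 + 1/(6*(185 - 136*m)) (T(m, C) = -2 + 1/(6*(-136*m + 185)) = -2 + 1/(6*(185 - 136*m)))
√(R(-175) + T(s(12), K(-4))) = √((222 + 2*(-175)) + (2219 - 1632*(-6 + 12))/(6*(-185 + 136*(-6 + 12)))) = √((222 - 350) + (2219 - 1632*6)/(6*(-185 + 136*6))) = √(-128 + (2219 - 9792)/(6*(-185 + 816))) = √(-128 + (⅙)*(-7573)/631) = √(-128 + (⅙)*(1/631)*(-7573)) = √(-128 - 7573/3786) = √(-492181/3786) = I*√1863397266/3786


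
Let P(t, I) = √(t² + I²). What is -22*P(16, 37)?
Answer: -110*√65 ≈ -886.85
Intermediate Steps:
P(t, I) = √(I² + t²)
-22*P(16, 37) = -22*√(37² + 16²) = -22*√(1369 + 256) = -110*√65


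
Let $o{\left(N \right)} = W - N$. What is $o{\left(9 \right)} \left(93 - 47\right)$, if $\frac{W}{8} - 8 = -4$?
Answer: $1058$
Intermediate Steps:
$W = 32$ ($W = 64 + 8 \left(-4\right) = 64 - 32 = 32$)
$o{\left(N \right)} = 32 - N$
$o{\left(9 \right)} \left(93 - 47\right) = \left(32 - 9\right) \left(93 - 47\right) = \left(32 - 9\right) 46 = 23 \cdot 46 = 1058$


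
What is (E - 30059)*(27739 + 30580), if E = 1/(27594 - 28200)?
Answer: -1062324615845/606 ≈ -1.7530e+9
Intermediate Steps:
E = -1/606 (E = 1/(-606) = -1/606 ≈ -0.0016502)
(E - 30059)*(27739 + 30580) = (-1/606 - 30059)*(27739 + 30580) = -18215755/606*58319 = -1062324615845/606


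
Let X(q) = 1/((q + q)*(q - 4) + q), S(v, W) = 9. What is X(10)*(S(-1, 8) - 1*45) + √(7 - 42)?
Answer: -18/65 + I*√35 ≈ -0.27692 + 5.9161*I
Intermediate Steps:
X(q) = 1/(q + 2*q*(-4 + q)) (X(q) = 1/((2*q)*(-4 + q) + q) = 1/(2*q*(-4 + q) + q) = 1/(q + 2*q*(-4 + q)))
X(10)*(S(-1, 8) - 1*45) + √(7 - 42) = (1/(10*(-7 + 2*10)))*(9 - 1*45) + √(7 - 42) = (1/(10*(-7 + 20)))*(9 - 45) + √(-35) = ((⅒)/13)*(-36) + I*√35 = ((⅒)*(1/13))*(-36) + I*√35 = (1/130)*(-36) + I*√35 = -18/65 + I*√35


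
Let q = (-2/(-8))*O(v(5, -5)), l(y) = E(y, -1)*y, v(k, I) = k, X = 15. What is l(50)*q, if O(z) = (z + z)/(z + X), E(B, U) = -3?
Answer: -75/4 ≈ -18.750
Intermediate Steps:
O(z) = 2*z/(15 + z) (O(z) = (z + z)/(z + 15) = (2*z)/(15 + z) = 2*z/(15 + z))
l(y) = -3*y
q = ⅛ (q = (-2/(-8))*(2*5/(15 + 5)) = (-2*(-⅛))*(2*5/20) = (2*5*(1/20))/4 = (¼)*(½) = ⅛ ≈ 0.12500)
l(50)*q = -3*50*(⅛) = -150*⅛ = -75/4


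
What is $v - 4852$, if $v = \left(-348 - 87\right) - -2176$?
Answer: $-3111$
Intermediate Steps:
$v = 1741$ ($v = \left(-348 - 87\right) + 2176 = -435 + 2176 = 1741$)
$v - 4852 = 1741 - 4852 = -3111$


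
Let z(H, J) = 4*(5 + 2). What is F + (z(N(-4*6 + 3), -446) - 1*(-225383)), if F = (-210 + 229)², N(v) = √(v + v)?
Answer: 225772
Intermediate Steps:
N(v) = √2*√v (N(v) = √(2*v) = √2*√v)
z(H, J) = 28 (z(H, J) = 4*7 = 28)
F = 361 (F = 19² = 361)
F + (z(N(-4*6 + 3), -446) - 1*(-225383)) = 361 + (28 - 1*(-225383)) = 361 + (28 + 225383) = 361 + 225411 = 225772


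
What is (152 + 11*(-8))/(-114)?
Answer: -32/57 ≈ -0.56140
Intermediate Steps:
(152 + 11*(-8))/(-114) = -(152 - 88)/114 = -1/114*64 = -32/57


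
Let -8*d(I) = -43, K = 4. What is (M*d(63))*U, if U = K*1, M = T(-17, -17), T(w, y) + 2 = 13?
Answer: 473/2 ≈ 236.50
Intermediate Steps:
T(w, y) = 11 (T(w, y) = -2 + 13 = 11)
d(I) = 43/8 (d(I) = -⅛*(-43) = 43/8)
M = 11
U = 4 (U = 4*1 = 4)
(M*d(63))*U = (11*(43/8))*4 = (473/8)*4 = 473/2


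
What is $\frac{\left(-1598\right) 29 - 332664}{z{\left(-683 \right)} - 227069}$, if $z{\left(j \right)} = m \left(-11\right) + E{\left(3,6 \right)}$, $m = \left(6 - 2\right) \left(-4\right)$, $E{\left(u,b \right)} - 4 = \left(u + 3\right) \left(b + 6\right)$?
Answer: $\frac{379006}{226817} \approx 1.671$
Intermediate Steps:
$E{\left(u,b \right)} = 4 + \left(3 + u\right) \left(6 + b\right)$ ($E{\left(u,b \right)} = 4 + \left(u + 3\right) \left(b + 6\right) = 4 + \left(3 + u\right) \left(6 + b\right)$)
$m = -16$ ($m = 4 \left(-4\right) = -16$)
$z{\left(j \right)} = 252$ ($z{\left(j \right)} = \left(-16\right) \left(-11\right) + \left(22 + 3 \cdot 6 + 6 \cdot 3 + 6 \cdot 3\right) = 176 + \left(22 + 18 + 18 + 18\right) = 176 + 76 = 252$)
$\frac{\left(-1598\right) 29 - 332664}{z{\left(-683 \right)} - 227069} = \frac{\left(-1598\right) 29 - 332664}{252 - 227069} = \frac{-46342 - 332664}{-226817} = \left(-379006\right) \left(- \frac{1}{226817}\right) = \frac{379006}{226817}$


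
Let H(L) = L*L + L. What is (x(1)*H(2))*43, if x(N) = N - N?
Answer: 0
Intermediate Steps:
x(N) = 0
H(L) = L + L² (H(L) = L² + L = L + L²)
(x(1)*H(2))*43 = (0*(2*(1 + 2)))*43 = (0*(2*3))*43 = (0*6)*43 = 0*43 = 0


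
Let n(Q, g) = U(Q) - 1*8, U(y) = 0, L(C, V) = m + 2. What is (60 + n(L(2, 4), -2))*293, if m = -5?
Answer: 15236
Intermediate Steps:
L(C, V) = -3 (L(C, V) = -5 + 2 = -3)
n(Q, g) = -8 (n(Q, g) = 0 - 1*8 = 0 - 8 = -8)
(60 + n(L(2, 4), -2))*293 = (60 - 8)*293 = 52*293 = 15236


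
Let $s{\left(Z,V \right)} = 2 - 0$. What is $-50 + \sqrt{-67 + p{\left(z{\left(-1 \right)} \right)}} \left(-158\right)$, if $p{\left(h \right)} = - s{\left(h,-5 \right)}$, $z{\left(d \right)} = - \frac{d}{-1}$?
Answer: $-50 - 158 i \sqrt{69} \approx -50.0 - 1312.4 i$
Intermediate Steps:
$z{\left(d \right)} = d$ ($z{\left(d \right)} = - d \left(-1\right) = - \left(-1\right) d = d$)
$s{\left(Z,V \right)} = 2$ ($s{\left(Z,V \right)} = 2 + 0 = 2$)
$p{\left(h \right)} = -2$ ($p{\left(h \right)} = \left(-1\right) 2 = -2$)
$-50 + \sqrt{-67 + p{\left(z{\left(-1 \right)} \right)}} \left(-158\right) = -50 + \sqrt{-67 - 2} \left(-158\right) = -50 + \sqrt{-69} \left(-158\right) = -50 + i \sqrt{69} \left(-158\right) = -50 - 158 i \sqrt{69}$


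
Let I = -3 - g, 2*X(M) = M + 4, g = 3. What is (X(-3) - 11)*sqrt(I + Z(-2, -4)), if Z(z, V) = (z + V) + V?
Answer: -42*I ≈ -42.0*I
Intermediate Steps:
Z(z, V) = z + 2*V (Z(z, V) = (V + z) + V = z + 2*V)
X(M) = 2 + M/2 (X(M) = (M + 4)/2 = (4 + M)/2 = 2 + M/2)
I = -6 (I = -3 - 1*3 = -3 - 3 = -6)
(X(-3) - 11)*sqrt(I + Z(-2, -4)) = ((2 + (1/2)*(-3)) - 11)*sqrt(-6 + (-2 + 2*(-4))) = ((2 - 3/2) - 11)*sqrt(-6 + (-2 - 8)) = (1/2 - 11)*sqrt(-6 - 10) = -42*I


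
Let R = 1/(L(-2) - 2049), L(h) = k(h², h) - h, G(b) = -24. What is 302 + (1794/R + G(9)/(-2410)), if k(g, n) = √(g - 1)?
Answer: -4424779268/1205 + 1794*√3 ≈ -3.6689e+6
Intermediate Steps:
k(g, n) = √(-1 + g)
L(h) = √(-1 + h²) - h
R = 1/(-2047 + √3) (R = 1/((√(-1 + (-2)²) - 1*(-2)) - 2049) = 1/((√(-1 + 4) + 2) - 2049) = 1/((√3 + 2) - 2049) = 1/((2 + √3) - 2049) = 1/(-2047 + √3) ≈ -0.00048893)
302 + (1794/R + G(9)/(-2410)) = 302 + (1794/(-2047/4190206 - √3/4190206) - 24/(-2410)) = 302 + (1794/(-2047/4190206 - √3/4190206) - 24*(-1/2410)) = 302 + (1794/(-2047/4190206 - √3/4190206) + 12/1205) = 302 + (12/1205 + 1794/(-2047/4190206 - √3/4190206)) = 363922/1205 + 1794/(-2047/4190206 - √3/4190206)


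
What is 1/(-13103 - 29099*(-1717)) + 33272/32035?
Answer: 2410916900883/2321282817190 ≈ 1.0386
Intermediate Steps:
1/(-13103 - 29099*(-1717)) + 33272/32035 = -1/1717/(-42202) + 33272*(1/32035) = -1/42202*(-1/1717) + 33272/32035 = 1/72460834 + 33272/32035 = 2410916900883/2321282817190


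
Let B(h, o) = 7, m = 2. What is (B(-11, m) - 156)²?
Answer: 22201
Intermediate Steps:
(B(-11, m) - 156)² = (7 - 156)² = (-149)² = 22201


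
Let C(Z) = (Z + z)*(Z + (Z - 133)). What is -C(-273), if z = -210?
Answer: -327957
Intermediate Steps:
C(Z) = (-210 + Z)*(-133 + 2*Z) (C(Z) = (Z - 210)*(Z + (Z - 133)) = (-210 + Z)*(Z + (-133 + Z)) = (-210 + Z)*(-133 + 2*Z))
-C(-273) = -(27930 - 553*(-273) + 2*(-273)**2) = -(27930 + 150969 + 2*74529) = -(27930 + 150969 + 149058) = -1*327957 = -327957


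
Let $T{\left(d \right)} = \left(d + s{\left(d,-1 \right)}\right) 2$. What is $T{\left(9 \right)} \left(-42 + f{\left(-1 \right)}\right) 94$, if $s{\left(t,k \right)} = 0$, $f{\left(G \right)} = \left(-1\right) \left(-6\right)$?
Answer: $-60912$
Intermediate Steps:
$f{\left(G \right)} = 6$
$T{\left(d \right)} = 2 d$ ($T{\left(d \right)} = \left(d + 0\right) 2 = d 2 = 2 d$)
$T{\left(9 \right)} \left(-42 + f{\left(-1 \right)}\right) 94 = 2 \cdot 9 \left(-42 + 6\right) 94 = 18 \left(-36\right) 94 = \left(-648\right) 94 = -60912$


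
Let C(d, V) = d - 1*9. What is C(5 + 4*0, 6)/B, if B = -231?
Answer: 4/231 ≈ 0.017316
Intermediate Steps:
C(d, V) = -9 + d (C(d, V) = d - 9 = -9 + d)
C(5 + 4*0, 6)/B = (-9 + (5 + 4*0))/(-231) = (-9 + (5 + 0))*(-1/231) = (-9 + 5)*(-1/231) = -4*(-1/231) = 4/231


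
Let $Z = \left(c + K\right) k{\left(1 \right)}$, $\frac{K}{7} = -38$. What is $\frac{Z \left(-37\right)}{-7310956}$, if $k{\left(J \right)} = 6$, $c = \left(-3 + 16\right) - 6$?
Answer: $- \frac{28749}{3655478} \approx -0.0078646$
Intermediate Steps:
$K = -266$ ($K = 7 \left(-38\right) = -266$)
$c = 7$ ($c = 13 - 6 = 7$)
$Z = -1554$ ($Z = \left(7 - 266\right) 6 = \left(-259\right) 6 = -1554$)
$\frac{Z \left(-37\right)}{-7310956} = \frac{\left(-1554\right) \left(-37\right)}{-7310956} = 57498 \left(- \frac{1}{7310956}\right) = - \frac{28749}{3655478}$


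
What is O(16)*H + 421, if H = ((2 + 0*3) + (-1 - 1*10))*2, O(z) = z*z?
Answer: -4187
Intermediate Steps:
O(z) = z²
H = -18 (H = ((2 + 0) + (-1 - 10))*2 = (2 - 11)*2 = -9*2 = -18)
O(16)*H + 421 = 16²*(-18) + 421 = 256*(-18) + 421 = -4608 + 421 = -4187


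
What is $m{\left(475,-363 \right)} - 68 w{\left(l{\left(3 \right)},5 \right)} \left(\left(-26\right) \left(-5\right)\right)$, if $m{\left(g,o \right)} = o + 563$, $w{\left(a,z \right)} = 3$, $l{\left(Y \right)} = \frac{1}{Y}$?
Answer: $-26320$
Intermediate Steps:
$m{\left(g,o \right)} = 563 + o$
$m{\left(475,-363 \right)} - 68 w{\left(l{\left(3 \right)},5 \right)} \left(\left(-26\right) \left(-5\right)\right) = \left(563 - 363\right) - 68 \cdot 3 \left(\left(-26\right) \left(-5\right)\right) = 200 - 204 \cdot 130 = 200 - 26520 = -26320$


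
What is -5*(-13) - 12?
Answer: 53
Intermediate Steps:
-5*(-13) - 12 = 65 - 12 = 53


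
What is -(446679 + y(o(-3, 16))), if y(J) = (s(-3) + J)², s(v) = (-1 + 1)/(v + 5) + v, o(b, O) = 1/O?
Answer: -114352033/256 ≈ -4.4669e+5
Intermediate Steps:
s(v) = v (s(v) = 0/(5 + v) + v = 0 + v = v)
y(J) = (-3 + J)²
-(446679 + y(o(-3, 16))) = -(446679 + (-3 + 1/16)²) = -(446679 + (-47/16)²) = -(446679 + 2209/256) = -1*114352033/256 = -114352033/256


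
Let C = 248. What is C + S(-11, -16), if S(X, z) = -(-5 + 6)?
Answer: 247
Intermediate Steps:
S(X, z) = -1 (S(X, z) = -1*1 = -1)
C + S(-11, -16) = 248 - 1 = 247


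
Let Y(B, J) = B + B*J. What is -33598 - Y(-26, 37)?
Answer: -32610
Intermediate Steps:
-33598 - Y(-26, 37) = -33598 - (-26)*(1 + 37) = -33598 - (-26)*38 = -33598 - 1*(-988) = -33598 + 988 = -32610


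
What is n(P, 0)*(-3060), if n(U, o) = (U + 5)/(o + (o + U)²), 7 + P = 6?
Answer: -12240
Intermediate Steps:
P = -1 (P = -7 + 6 = -1)
n(U, o) = (5 + U)/(o + (U + o)²)
n(P, 0)*(-3060) = ((5 - 1)/(0 + (-1 + 0)²))*(-3060) = (4/(0 + (-1)²))*(-3060) = (4/(0 + 1))*(-3060) = (4/1)*(-3060) = (1*4)*(-3060) = 4*(-3060) = -12240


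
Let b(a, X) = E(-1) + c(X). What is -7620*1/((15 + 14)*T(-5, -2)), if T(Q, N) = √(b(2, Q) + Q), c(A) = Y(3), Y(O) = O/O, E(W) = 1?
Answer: 2540*I*√3/29 ≈ 151.7*I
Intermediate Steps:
Y(O) = 1
c(A) = 1
b(a, X) = 2 (b(a, X) = 1 + 1 = 2)
T(Q, N) = √(2 + Q)
-7620*1/((15 + 14)*T(-5, -2)) = -7620*1/(√(2 - 5)*(15 + 14)) = -7620*(-I*√3/87) = -(-2540)*I*√3/29 = 2540*I*√3/29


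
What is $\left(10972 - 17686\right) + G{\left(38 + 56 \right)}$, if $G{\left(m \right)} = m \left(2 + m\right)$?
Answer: $2310$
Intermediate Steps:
$\left(10972 - 17686\right) + G{\left(38 + 56 \right)} = \left(10972 - 17686\right) + \left(38 + 56\right) \left(2 + \left(38 + 56\right)\right) = -6714 + 94 \left(2 + 94\right) = -6714 + 94 \cdot 96 = -6714 + 9024 = 2310$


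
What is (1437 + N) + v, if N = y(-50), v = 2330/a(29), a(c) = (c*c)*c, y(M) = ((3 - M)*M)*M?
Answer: 3266591823/24389 ≈ 1.3394e+5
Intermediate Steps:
y(M) = M²*(3 - M) (y(M) = (M*(3 - M))*M = M²*(3 - M))
a(c) = c³ (a(c) = c²*c = c³)
v = 2330/24389 (v = 2330/(29³) = 2330/24389 ≈ 0.095535)
N = 132500 (N = (-50)²*(3 - 1*(-50)) = 2500*(3 + 50) = 2500*53 = 132500)
(1437 + N) + v = (1437 + 132500) + 2330/24389 = 133937 + 2330/24389 = 3266591823/24389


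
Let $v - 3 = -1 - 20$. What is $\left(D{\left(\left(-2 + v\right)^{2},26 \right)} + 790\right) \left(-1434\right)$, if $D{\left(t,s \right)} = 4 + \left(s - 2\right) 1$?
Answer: $-1173012$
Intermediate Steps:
$v = -18$ ($v = 3 - 21 = -18$)
$D{\left(t,s \right)} = 2 + s$ ($D{\left(t,s \right)} = 4 + \left(-2 + s\right) 1 = 4 + \left(-2 + s\right) = 2 + s$)
$\left(D{\left(\left(-2 + v\right)^{2},26 \right)} + 790\right) \left(-1434\right) = \left(\left(2 + 26\right) + 790\right) \left(-1434\right) = \left(28 + 790\right) \left(-1434\right) = 818 \left(-1434\right) = -1173012$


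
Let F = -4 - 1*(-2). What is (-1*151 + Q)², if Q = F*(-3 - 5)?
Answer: 18225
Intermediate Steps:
F = -2 (F = -4 + 2 = -2)
Q = 16 (Q = -2*(-3 - 5) = -2*(-8) = 16)
(-1*151 + Q)² = (-1*151 + 16)² = (-151 + 16)² = (-135)² = 18225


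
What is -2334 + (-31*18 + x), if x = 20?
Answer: -2872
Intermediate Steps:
-2334 + (-31*18 + x) = -2334 + (-31*18 + 20) = -2334 + (-558 + 20) = -2334 - 538 = -2872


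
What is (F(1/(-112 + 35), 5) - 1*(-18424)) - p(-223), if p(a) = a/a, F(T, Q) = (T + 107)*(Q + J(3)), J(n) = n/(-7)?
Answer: 10193613/539 ≈ 18912.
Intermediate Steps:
J(n) = -n/7 (J(n) = n*(-⅐) = -n/7)
F(T, Q) = (107 + T)*(-3/7 + Q) (F(T, Q) = (T + 107)*(Q - ⅐*3) = (107 + T)*(Q - 3/7) = (107 + T)*(-3/7 + Q))
p(a) = 1
(F(1/(-112 + 35), 5) - 1*(-18424)) - p(-223) = ((-321/7 + 107*5 - 3/(7*(-112 + 35)) + 5/(-112 + 35)) - 1*(-18424)) - 1*1 = ((-321/7 + 535 - 3/7/(-77) + 5/(-77)) + 18424) - 1 = ((-321/7 + 535 - 3/7*(-1/77) + 5*(-1/77)) + 18424) - 1 = ((-321/7 + 535 + 3/539 - 5/77) + 18424) - 1 = (263616/539 + 18424) - 1 = 10194152/539 - 1 = 10193613/539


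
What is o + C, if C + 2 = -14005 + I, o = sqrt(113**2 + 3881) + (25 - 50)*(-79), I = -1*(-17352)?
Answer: 5320 + 15*sqrt(74) ≈ 5449.0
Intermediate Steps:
I = 17352
o = 1975 + 15*sqrt(74) (o = sqrt(12769 + 3881) - 25*(-79) = sqrt(16650) + 1975 = 15*sqrt(74) + 1975 = 1975 + 15*sqrt(74) ≈ 2104.0)
C = 3345 (C = -2 + (-14005 + 17352) = -2 + 3347 = 3345)
o + C = (1975 + 15*sqrt(74)) + 3345 = 5320 + 15*sqrt(74)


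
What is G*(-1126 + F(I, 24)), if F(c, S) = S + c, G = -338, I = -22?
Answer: 379912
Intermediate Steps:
G*(-1126 + F(I, 24)) = -338*(-1126 + (24 - 22)) = -338*(-1126 + 2) = -338*(-1124) = 379912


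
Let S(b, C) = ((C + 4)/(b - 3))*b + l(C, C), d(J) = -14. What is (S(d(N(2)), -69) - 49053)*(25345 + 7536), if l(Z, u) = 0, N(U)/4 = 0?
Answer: -27449420491/17 ≈ -1.6147e+9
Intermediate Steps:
N(U) = 0 (N(U) = 4*0 = 0)
S(b, C) = b*(4 + C)/(-3 + b) (S(b, C) = ((C + 4)/(b - 3))*b + 0 = ((4 + C)/(-3 + b))*b + 0 = b*(4 + C)/(-3 + b) + 0 = b*(4 + C)/(-3 + b))
(S(d(N(2)), -69) - 49053)*(25345 + 7536) = (-14*(4 - 69)/(-3 - 14) - 49053)*(25345 + 7536) = (-14*(-65)/(-17) - 49053)*32881 = (-14*(-1/17)*(-65) - 49053)*32881 = (-910/17 - 49053)*32881 = -834811/17*32881 = -27449420491/17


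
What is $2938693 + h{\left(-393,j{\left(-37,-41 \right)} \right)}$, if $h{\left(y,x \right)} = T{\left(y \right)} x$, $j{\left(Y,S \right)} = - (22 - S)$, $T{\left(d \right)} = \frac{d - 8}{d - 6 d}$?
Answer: $\frac{1924852336}{655} \approx 2.9387 \cdot 10^{6}$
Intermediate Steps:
$T{\left(d \right)} = - \frac{-8 + d}{5 d}$ ($T{\left(d \right)} = \frac{-8 + d}{\left(-5\right) d} = \left(-8 + d\right) \left(- \frac{1}{5 d}\right) = - \frac{-8 + d}{5 d}$)
$j{\left(Y,S \right)} = -22 + S$
$h{\left(y,x \right)} = \frac{x \left(8 - y\right)}{5 y}$ ($h{\left(y,x \right)} = \frac{8 - y}{5 y} x = \frac{x \left(8 - y\right)}{5 y}$)
$2938693 + h{\left(-393,j{\left(-37,-41 \right)} \right)} = 2938693 + \frac{\left(-22 - 41\right) \left(8 - -393\right)}{5 \left(-393\right)} = 2938693 + \frac{1}{5} \left(-63\right) \left(- \frac{1}{393}\right) \left(8 + 393\right) = 2938693 + \frac{1}{5} \left(-63\right) \left(- \frac{1}{393}\right) 401 = 2938693 + \frac{8421}{655} = \frac{1924852336}{655}$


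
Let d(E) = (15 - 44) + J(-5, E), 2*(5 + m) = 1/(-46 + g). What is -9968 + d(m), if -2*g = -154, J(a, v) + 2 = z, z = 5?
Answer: -9994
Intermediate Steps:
J(a, v) = 3 (J(a, v) = -2 + 5 = 3)
g = 77 (g = -½*(-154) = 77)
m = -309/62 (m = -5 + 1/(2*(-46 + 77)) = -5 + (½)/31 = -5 + (½)*(1/31) = -5 + 1/62 = -309/62 ≈ -4.9839)
d(E) = -26 (d(E) = (15 - 44) + 3 = -29 + 3 = -26)
-9968 + d(m) = -9968 - 26 = -9994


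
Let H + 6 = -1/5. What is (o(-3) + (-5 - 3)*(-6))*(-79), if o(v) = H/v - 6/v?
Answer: -61699/15 ≈ -4113.3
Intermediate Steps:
H = -31/5 (H = -6 - 1/5 = -6 - 1*⅕ = -6 - ⅕ = -31/5 ≈ -6.2000)
o(v) = -61/(5*v) (o(v) = -31/(5*v) - 6/v = -61/(5*v))
(o(-3) + (-5 - 3)*(-6))*(-79) = (-61/5/(-3) + (-5 - 3)*(-6))*(-79) = (-61/5*(-⅓) - 8*(-6))*(-79) = (61/15 + 48)*(-79) = (781/15)*(-79) = -61699/15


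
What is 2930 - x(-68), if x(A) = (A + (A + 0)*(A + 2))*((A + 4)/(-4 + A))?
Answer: -8990/9 ≈ -998.89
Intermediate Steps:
x(A) = (4 + A)*(A + A*(2 + A))/(-4 + A) (x(A) = (A + A*(2 + A))*((4 + A)/(-4 + A)) = (4 + A)*(A + A*(2 + A))/(-4 + A))
2930 - x(-68) = 2930 - (-68)*(12 + (-68)² + 7*(-68))/(-4 - 68) = 2930 - (-68)*(12 + 4624 - 476)/(-72) = 2930 - (-68)*(-1)*4160/72 = 2930 - 1*35360/9 = 2930 - 35360/9 = -8990/9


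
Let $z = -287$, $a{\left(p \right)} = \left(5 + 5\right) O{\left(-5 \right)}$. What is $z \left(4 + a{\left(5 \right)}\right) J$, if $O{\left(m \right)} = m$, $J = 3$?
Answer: $39606$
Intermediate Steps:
$a{\left(p \right)} = -50$ ($a{\left(p \right)} = \left(5 + 5\right) \left(-5\right) = 10 \left(-5\right) = -50$)
$z \left(4 + a{\left(5 \right)}\right) J = - 287 \left(4 - 50\right) 3 = - 287 \left(\left(-46\right) 3\right) = \left(-287\right) \left(-138\right) = 39606$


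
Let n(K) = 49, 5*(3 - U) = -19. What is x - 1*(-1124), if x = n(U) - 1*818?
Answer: 355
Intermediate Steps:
U = 34/5 (U = 3 - ⅕*(-19) = 3 + 19/5 = 34/5 ≈ 6.8000)
x = -769 (x = 49 - 1*818 = 49 - 818 = -769)
x - 1*(-1124) = -769 - 1*(-1124) = -769 + 1124 = 355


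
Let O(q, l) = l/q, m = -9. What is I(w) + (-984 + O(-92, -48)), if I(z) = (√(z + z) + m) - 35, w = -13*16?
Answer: -23632/23 + 4*I*√26 ≈ -1027.5 + 20.396*I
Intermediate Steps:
w = -208
I(z) = -44 + √2*√z (I(z) = (√(z + z) - 9) - 35 = (√(2*z) - 9) - 35 = (√2*√z - 9) - 35 = (-9 + √2*√z) - 35 = -44 + √2*√z)
I(w) + (-984 + O(-92, -48)) = (-44 + √2*√(-208)) + (-984 - 48/(-92)) = (-44 + √2*(4*I*√13)) + (-984 - 48*(-1/92)) = (-44 + 4*I*√26) + (-984 + 12/23) = (-44 + 4*I*√26) - 22620/23 = -23632/23 + 4*I*√26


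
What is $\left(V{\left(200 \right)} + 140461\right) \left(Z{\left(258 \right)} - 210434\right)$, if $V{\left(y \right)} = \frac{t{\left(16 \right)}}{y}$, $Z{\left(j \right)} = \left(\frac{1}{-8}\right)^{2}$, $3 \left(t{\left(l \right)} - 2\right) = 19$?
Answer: $- \frac{45400744930375}{1536} \approx -2.9558 \cdot 10^{10}$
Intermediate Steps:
$t{\left(l \right)} = \frac{25}{3}$ ($t{\left(l \right)} = 2 + \frac{1}{3} \cdot 19 = 2 + \frac{19}{3} = \frac{25}{3}$)
$Z{\left(j \right)} = \frac{1}{64}$ ($Z{\left(j \right)} = \left(- \frac{1}{8}\right)^{2} = \frac{1}{64}$)
$V{\left(y \right)} = \frac{25}{3 y}$
$\left(V{\left(200 \right)} + 140461\right) \left(Z{\left(258 \right)} - 210434\right) = \left(\frac{25}{3 \cdot 200} + 140461\right) \left(\frac{1}{64} - 210434\right) = \left(\frac{25}{3} \cdot \frac{1}{200} + 140461\right) \left(- \frac{13467775}{64}\right) = \left(\frac{1}{24} + 140461\right) \left(- \frac{13467775}{64}\right) = \frac{3371065}{24} \left(- \frac{13467775}{64}\right) = - \frac{45400744930375}{1536}$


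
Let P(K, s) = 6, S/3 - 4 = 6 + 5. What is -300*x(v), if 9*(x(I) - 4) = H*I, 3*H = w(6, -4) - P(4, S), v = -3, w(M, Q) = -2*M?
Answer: -1800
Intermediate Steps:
S = 45 (S = 12 + 3*(6 + 5) = 12 + 3*11 = 12 + 33 = 45)
H = -6 (H = (-2*6 - 1*6)/3 = (-12 - 6)/3 = (1/3)*(-18) = -6)
x(I) = 4 - 2*I/3 (x(I) = 4 + (-6*I)/9 = 4 - 2*I/3)
-300*x(v) = -300*(4 - 2/3*(-3)) = -300*(4 + 2) = -300*6 = -1800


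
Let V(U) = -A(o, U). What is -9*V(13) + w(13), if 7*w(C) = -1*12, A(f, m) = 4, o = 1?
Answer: 240/7 ≈ 34.286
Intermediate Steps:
w(C) = -12/7 (w(C) = (-1*12)/7 = (1/7)*(-12) = -12/7)
V(U) = -4 (V(U) = -1*4 = -4)
-9*V(13) + w(13) = -9*(-4) - 12/7 = 36 - 12/7 = 240/7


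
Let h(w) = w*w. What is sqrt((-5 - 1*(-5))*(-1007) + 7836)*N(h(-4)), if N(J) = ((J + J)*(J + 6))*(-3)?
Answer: -4224*sqrt(1959) ≈ -1.8696e+5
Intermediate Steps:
h(w) = w**2
N(J) = -6*J*(6 + J) (N(J) = ((2*J)*(6 + J))*(-3) = (2*J*(6 + J))*(-3) = -6*J*(6 + J))
sqrt((-5 - 1*(-5))*(-1007) + 7836)*N(h(-4)) = sqrt((-5 - 1*(-5))*(-1007) + 7836)*(-6*(-4)**2*(6 + (-4)**2)) = sqrt((-5 + 5)*(-1007) + 7836)*(-6*16*(6 + 16)) = sqrt(0*(-1007) + 7836)*(-6*16*22) = sqrt(0 + 7836)*(-2112) = sqrt(7836)*(-2112) = (2*sqrt(1959))*(-2112) = -4224*sqrt(1959)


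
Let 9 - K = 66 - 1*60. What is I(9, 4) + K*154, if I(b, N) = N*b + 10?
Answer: 508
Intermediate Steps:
I(b, N) = 10 + N*b
K = 3 (K = 9 - (66 - 1*60) = 9 - (66 - 60) = 9 - 1*6 = 9 - 6 = 3)
I(9, 4) + K*154 = (10 + 4*9) + 3*154 = (10 + 36) + 462 = 46 + 462 = 508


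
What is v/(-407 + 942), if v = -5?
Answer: -1/107 ≈ -0.0093458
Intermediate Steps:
v/(-407 + 942) = -5/(-407 + 942) = -5/535 = -5*1/535 = -1/107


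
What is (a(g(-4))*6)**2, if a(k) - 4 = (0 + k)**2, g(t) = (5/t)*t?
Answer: 30276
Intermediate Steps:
g(t) = 5
a(k) = 4 + k**2 (a(k) = 4 + (0 + k)**2 = 4 + k**2)
(a(g(-4))*6)**2 = ((4 + 5**2)*6)**2 = ((4 + 25)*6)**2 = (29*6)**2 = 174**2 = 30276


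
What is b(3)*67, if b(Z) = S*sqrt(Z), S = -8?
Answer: -536*sqrt(3) ≈ -928.38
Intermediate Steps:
b(Z) = -8*sqrt(Z)
b(3)*67 = -8*sqrt(3)*67 = -536*sqrt(3)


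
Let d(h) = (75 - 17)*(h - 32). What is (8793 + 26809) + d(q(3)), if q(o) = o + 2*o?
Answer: 34268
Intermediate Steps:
q(o) = 3*o
d(h) = -1856 + 58*h (d(h) = 58*(-32 + h) = -1856 + 58*h)
(8793 + 26809) + d(q(3)) = (8793 + 26809) + (-1856 + 58*(3*3)) = 35602 + (-1856 + 58*9) = 35602 + (-1856 + 522) = 35602 - 1334 = 34268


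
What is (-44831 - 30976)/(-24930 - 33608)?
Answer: 75807/58538 ≈ 1.2950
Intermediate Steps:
(-44831 - 30976)/(-24930 - 33608) = -75807/(-58538) = -75807*(-1/58538) = 75807/58538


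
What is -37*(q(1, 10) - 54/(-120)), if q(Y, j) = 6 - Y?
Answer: -4033/20 ≈ -201.65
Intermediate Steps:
-37*(q(1, 10) - 54/(-120)) = -37*((6 - 1*1) - 54/(-120)) = -37*((6 - 1) - 54*(-1/120)) = -37*(5 + 9/20) = -37*109/20 = -4033/20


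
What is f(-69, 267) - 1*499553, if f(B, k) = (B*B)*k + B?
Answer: 771565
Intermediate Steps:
f(B, k) = B + k*B² (f(B, k) = B²*k + B = k*B² + B = B + k*B²)
f(-69, 267) - 1*499553 = -69*(1 - 69*267) - 1*499553 = -69*(1 - 18423) - 499553 = -69*(-18422) - 499553 = 1271118 - 499553 = 771565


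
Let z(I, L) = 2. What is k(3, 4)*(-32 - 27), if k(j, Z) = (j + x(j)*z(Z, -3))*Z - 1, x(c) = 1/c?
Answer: -2419/3 ≈ -806.33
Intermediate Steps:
x(c) = 1/c
k(j, Z) = -1 + Z*(j + 2/j) (k(j, Z) = (j + 2/j)*Z - 1 = Z*(j + 2/j) - 1 = -1 + Z*(j + 2/j))
k(3, 4)*(-32 - 27) = (-1 + 4*3 + 2*4/3)*(-32 - 27) = (-1 + 12 + 2*4*(⅓))*(-59) = (-1 + 12 + 8/3)*(-59) = (41/3)*(-59) = -2419/3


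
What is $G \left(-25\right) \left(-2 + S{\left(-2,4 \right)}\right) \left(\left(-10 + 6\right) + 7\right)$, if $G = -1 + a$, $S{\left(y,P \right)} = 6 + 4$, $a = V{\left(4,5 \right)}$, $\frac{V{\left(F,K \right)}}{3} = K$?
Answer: $-8400$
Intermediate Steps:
$V{\left(F,K \right)} = 3 K$
$a = 15$ ($a = 3 \cdot 5 = 15$)
$S{\left(y,P \right)} = 10$
$G = 14$ ($G = -1 + 15 = 14$)
$G \left(-25\right) \left(-2 + S{\left(-2,4 \right)}\right) \left(\left(-10 + 6\right) + 7\right) = 14 \left(-25\right) \left(-2 + 10\right) \left(\left(-10 + 6\right) + 7\right) = - 350 \cdot 8 \left(-4 + 7\right) = - 350 \cdot 8 \cdot 3 = \left(-350\right) 24 = -8400$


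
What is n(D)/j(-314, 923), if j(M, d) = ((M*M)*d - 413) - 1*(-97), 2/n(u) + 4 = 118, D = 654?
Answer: 1/5187216144 ≈ 1.9278e-10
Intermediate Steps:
n(u) = 1/57 (n(u) = 2/(-4 + 118) = 2/114 = 2*(1/114) = 1/57)
j(M, d) = -316 + d*M² (j(M, d) = (M²*d - 413) + 97 = (d*M² - 413) + 97 = (-413 + d*M²) + 97 = -316 + d*M²)
n(D)/j(-314, 923) = 1/(57*(-316 + 923*(-314)²)) = 1/(57*(-316 + 923*98596)) = 1/(57*(-316 + 91004108)) = (1/57)/91003792 = (1/57)*(1/91003792) = 1/5187216144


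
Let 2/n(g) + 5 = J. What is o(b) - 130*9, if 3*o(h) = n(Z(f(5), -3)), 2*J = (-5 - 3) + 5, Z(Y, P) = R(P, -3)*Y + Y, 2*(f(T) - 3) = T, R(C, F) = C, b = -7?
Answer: -45634/39 ≈ -1170.1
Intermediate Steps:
f(T) = 3 + T/2
Z(Y, P) = Y + P*Y (Z(Y, P) = P*Y + Y = Y + P*Y)
J = -3/2 (J = ((-5 - 3) + 5)/2 = (-8 + 5)/2 = (½)*(-3) = -3/2 ≈ -1.5000)
n(g) = -4/13 (n(g) = 2/(-5 - 3/2) = 2/(-13/2) = 2*(-2/13) = -4/13)
o(h) = -4/39 (o(h) = (⅓)*(-4/13) = -4/39)
o(b) - 130*9 = -4/39 - 130*9 = -4/39 - 1170 = -45634/39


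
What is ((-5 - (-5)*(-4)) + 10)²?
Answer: 225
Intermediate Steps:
((-5 - (-5)*(-4)) + 10)² = ((-5 - 1*20) + 10)² = ((-5 - 20) + 10)² = (-25 + 10)² = (-15)² = 225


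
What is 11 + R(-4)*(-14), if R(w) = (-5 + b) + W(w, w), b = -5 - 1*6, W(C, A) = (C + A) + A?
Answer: 403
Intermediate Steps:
W(C, A) = C + 2*A (W(C, A) = (A + C) + A = C + 2*A)
b = -11 (b = -5 - 6 = -11)
R(w) = -16 + 3*w (R(w) = (-5 - 11) + (w + 2*w) = -16 + 3*w)
11 + R(-4)*(-14) = 11 + (-16 + 3*(-4))*(-14) = 11 + (-16 - 12)*(-14) = 11 - 28*(-14) = 11 + 392 = 403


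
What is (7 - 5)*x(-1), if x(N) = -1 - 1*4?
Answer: -10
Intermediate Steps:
x(N) = -5 (x(N) = -1 - 4 = -5)
(7 - 5)*x(-1) = (7 - 5)*(-5) = 2*(-5) = -10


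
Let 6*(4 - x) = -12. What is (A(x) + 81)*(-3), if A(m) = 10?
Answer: -273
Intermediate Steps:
x = 6 (x = 4 - ⅙*(-12) = 4 + 2 = 6)
(A(x) + 81)*(-3) = (10 + 81)*(-3) = 91*(-3) = -273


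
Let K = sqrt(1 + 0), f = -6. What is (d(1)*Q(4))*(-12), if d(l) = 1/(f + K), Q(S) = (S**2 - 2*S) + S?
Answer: 144/5 ≈ 28.800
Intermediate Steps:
K = 1 (K = sqrt(1) = 1)
Q(S) = S**2 - S
d(l) = -1/5 (d(l) = 1/(-6 + 1) = 1/(-5) = -1/5)
(d(1)*Q(4))*(-12) = -4*(-1 + 4)/5*(-12) = -4*3/5*(-12) = -1/5*12*(-12) = -12/5*(-12) = 144/5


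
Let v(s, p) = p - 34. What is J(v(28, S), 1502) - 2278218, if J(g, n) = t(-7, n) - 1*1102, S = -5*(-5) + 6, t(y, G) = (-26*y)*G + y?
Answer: -2005963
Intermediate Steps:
t(y, G) = y - 26*G*y (t(y, G) = -26*G*y + y = y - 26*G*y)
S = 31 (S = 25 + 6 = 31)
v(s, p) = -34 + p
J(g, n) = -1109 + 182*n (J(g, n) = -7*(1 - 26*n) - 1*1102 = (-7 + 182*n) - 1102 = -1109 + 182*n)
J(v(28, S), 1502) - 2278218 = (-1109 + 182*1502) - 2278218 = (-1109 + 273364) - 2278218 = 272255 - 2278218 = -2005963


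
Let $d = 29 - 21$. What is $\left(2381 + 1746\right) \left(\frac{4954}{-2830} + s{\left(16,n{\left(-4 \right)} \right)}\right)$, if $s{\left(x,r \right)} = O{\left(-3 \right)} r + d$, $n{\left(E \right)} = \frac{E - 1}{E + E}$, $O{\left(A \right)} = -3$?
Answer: $\frac{204364913}{11320} \approx 18053.0$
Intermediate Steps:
$d = 8$ ($d = 29 - 21 = 8$)
$n{\left(E \right)} = \frac{-1 + E}{2 E}$
$s{\left(x,r \right)} = 8 - 3 r$ ($s{\left(x,r \right)} = - 3 r + 8 = 8 - 3 r$)
$\left(2381 + 1746\right) \left(\frac{4954}{-2830} + s{\left(16,n{\left(-4 \right)} \right)}\right) = \left(2381 + 1746\right) \left(\frac{4954}{-2830} + \left(8 - 3 \frac{-1 - 4}{2 \left(-4\right)}\right)\right) = 4127 \left(4954 \left(- \frac{1}{2830}\right) + \left(8 - 3 \cdot \frac{1}{2} \left(- \frac{1}{4}\right) \left(-5\right)\right)\right) = 4127 \left(- \frac{2477}{1415} + \left(8 - \frac{15}{8}\right)\right) = 4127 \left(- \frac{2477}{1415} + \frac{49}{8}\right) = 4127 \cdot \frac{49519}{11320} = \frac{204364913}{11320}$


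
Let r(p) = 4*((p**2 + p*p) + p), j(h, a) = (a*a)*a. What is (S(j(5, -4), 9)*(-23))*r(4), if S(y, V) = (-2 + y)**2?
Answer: -14427072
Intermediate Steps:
j(h, a) = a**3 (j(h, a) = a**2*a = a**3)
r(p) = 4*p + 8*p**2 (r(p) = 4*((p**2 + p**2) + p) = 4*(2*p**2 + p) = 4*(p + 2*p**2) = 4*p + 8*p**2)
(S(j(5, -4), 9)*(-23))*r(4) = ((-2 + (-4)**3)**2*(-23))*(4*4*(1 + 2*4)) = ((-2 - 64)**2*(-23))*(4*4*(1 + 8)) = ((-66)**2*(-23))*(4*4*9) = (4356*(-23))*144 = -100188*144 = -14427072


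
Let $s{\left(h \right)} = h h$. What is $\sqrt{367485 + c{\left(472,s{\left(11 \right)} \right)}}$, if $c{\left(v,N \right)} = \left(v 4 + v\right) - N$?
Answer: $2 \sqrt{92431} \approx 608.05$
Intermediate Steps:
$s{\left(h \right)} = h^{2}$
$c{\left(v,N \right)} = - N + 5 v$ ($c{\left(v,N \right)} = \left(4 v + v\right) - N = 5 v - N = - N + 5 v$)
$\sqrt{367485 + c{\left(472,s{\left(11 \right)} \right)}} = \sqrt{367485 + \left(- 11^{2} + 5 \cdot 472\right)} = \sqrt{367485 + \left(\left(-1\right) 121 + 2360\right)} = \sqrt{367485 + \left(-121 + 2360\right)} = \sqrt{367485 + 2239} = \sqrt{369724} = 2 \sqrt{92431}$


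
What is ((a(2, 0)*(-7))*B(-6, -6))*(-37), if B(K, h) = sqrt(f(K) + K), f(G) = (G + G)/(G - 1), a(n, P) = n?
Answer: 74*I*sqrt(210) ≈ 1072.4*I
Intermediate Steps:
f(G) = 2*G/(-1 + G) (f(G) = (2*G)/(-1 + G) = 2*G/(-1 + G))
B(K, h) = sqrt(K + 2*K/(-1 + K)) (B(K, h) = sqrt(2*K/(-1 + K) + K) = sqrt(K + 2*K/(-1 + K)))
((a(2, 0)*(-7))*B(-6, -6))*(-37) = ((2*(-7))*sqrt(-6*(1 - 6)/(-1 - 6)))*(-37) = -14*I*sqrt(30)*sqrt(-1/(-7))*(-37) = -14*I*sqrt(210)/7*(-37) = -2*I*sqrt(210)*(-37) = 74*I*sqrt(210)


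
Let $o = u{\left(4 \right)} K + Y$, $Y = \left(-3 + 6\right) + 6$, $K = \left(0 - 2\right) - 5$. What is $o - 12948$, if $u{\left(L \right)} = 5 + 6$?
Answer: $-13016$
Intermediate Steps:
$u{\left(L \right)} = 11$
$K = -7$ ($K = -2 - 5 = -7$)
$Y = 9$ ($Y = 3 + 6 = 9$)
$o = -68$ ($o = 11 \left(-7\right) + 9 = -77 + 9 = -68$)
$o - 12948 = -68 - 12948 = -13016$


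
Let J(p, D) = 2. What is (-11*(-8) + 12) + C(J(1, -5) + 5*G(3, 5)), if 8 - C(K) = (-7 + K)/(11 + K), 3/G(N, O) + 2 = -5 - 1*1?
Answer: 9667/89 ≈ 108.62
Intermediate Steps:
G(N, O) = -3/8 (G(N, O) = 3/(-2 + (-5 - 1*1)) = 3/(-2 + (-5 - 1)) = 3/(-2 - 6) = 3/(-8) = 3*(-⅛) = -3/8)
C(K) = 8 - (-7 + K)/(11 + K)
(-11*(-8) + 12) + C(J(1, -5) + 5*G(3, 5)) = (-11*(-8) + 12) + (95 + 7*(2 + 5*(-3/8)))/(11 + (2 + 5*(-3/8))) = (88 + 12) + (95 + 7*(2 - 15/8))/(11 + (2 - 15/8)) = 100 + (95 + 7*(⅛))/(11 + ⅛) = 100 + (95 + 7/8)/(89/8) = 100 + (8/89)*(767/8) = 100 + 767/89 = 9667/89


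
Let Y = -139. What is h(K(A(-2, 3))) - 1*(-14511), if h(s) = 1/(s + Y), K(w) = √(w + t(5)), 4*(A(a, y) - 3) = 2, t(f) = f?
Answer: 560487097/38625 - √34/38625 ≈ 14511.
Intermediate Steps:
A(a, y) = 7/2 (A(a, y) = 3 + (¼)*2 = 3 + ½ = 7/2)
K(w) = √(5 + w) (K(w) = √(w + 5) = √(5 + w))
h(s) = 1/(-139 + s) (h(s) = 1/(s - 139) = 1/(-139 + s))
h(K(A(-2, 3))) - 1*(-14511) = 1/(-139 + √(5 + 7/2)) - 1*(-14511) = 1/(-139 + √(17/2)) + 14511 = 1/(-139 + √34/2) + 14511 = 14511 + 1/(-139 + √34/2)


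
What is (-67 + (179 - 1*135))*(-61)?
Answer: 1403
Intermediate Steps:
(-67 + (179 - 1*135))*(-61) = (-67 + (179 - 135))*(-61) = (-67 + 44)*(-61) = -23*(-61) = 1403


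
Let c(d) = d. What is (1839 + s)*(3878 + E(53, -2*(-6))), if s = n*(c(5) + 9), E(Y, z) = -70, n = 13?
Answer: 7695968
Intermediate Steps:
s = 182 (s = 13*(5 + 9) = 13*14 = 182)
(1839 + s)*(3878 + E(53, -2*(-6))) = (1839 + 182)*(3878 - 70) = 2021*3808 = 7695968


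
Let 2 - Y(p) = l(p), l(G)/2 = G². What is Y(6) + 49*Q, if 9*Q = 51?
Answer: 623/3 ≈ 207.67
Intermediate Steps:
l(G) = 2*G²
Y(p) = 2 - 2*p²
Q = 17/3 (Q = (⅑)*51 = 17/3 ≈ 5.6667)
Y(6) + 49*Q = (2 - 2*6²) + 49*(17/3) = (2 - 2*36) + 833/3 = (2 - 72) + 833/3 = -70 + 833/3 = 623/3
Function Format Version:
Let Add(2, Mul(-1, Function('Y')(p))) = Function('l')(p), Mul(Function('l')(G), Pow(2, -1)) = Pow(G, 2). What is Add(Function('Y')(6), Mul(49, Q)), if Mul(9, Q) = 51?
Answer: Rational(623, 3) ≈ 207.67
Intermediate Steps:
Function('l')(G) = Mul(2, Pow(G, 2))
Function('Y')(p) = Add(2, Mul(-2, Pow(p, 2))) (Function('Y')(p) = Add(2, Mul(-1, Mul(2, Pow(p, 2)))) = Add(2, Mul(-2, Pow(p, 2))))
Q = Rational(17, 3) (Q = Mul(Rational(1, 9), 51) = Rational(17, 3) ≈ 5.6667)
Add(Function('Y')(6), Mul(49, Q)) = Add(Add(2, Mul(-2, Pow(6, 2))), Mul(49, Rational(17, 3))) = Add(Add(2, Mul(-2, 36)), Rational(833, 3)) = Add(Add(2, -72), Rational(833, 3)) = Add(-70, Rational(833, 3)) = Rational(623, 3)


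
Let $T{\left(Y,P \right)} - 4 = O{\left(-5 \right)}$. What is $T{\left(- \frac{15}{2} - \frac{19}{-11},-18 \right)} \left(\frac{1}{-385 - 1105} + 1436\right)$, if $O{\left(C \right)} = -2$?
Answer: $\frac{2139639}{745} \approx 2872.0$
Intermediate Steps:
$T{\left(Y,P \right)} = 2$ ($T{\left(Y,P \right)} = 4 - 2 = 2$)
$T{\left(- \frac{15}{2} - \frac{19}{-11},-18 \right)} \left(\frac{1}{-385 - 1105} + 1436\right) = 2 \left(\frac{1}{-385 - 1105} + 1436\right) = 2 \left(\frac{1}{-1490} + 1436\right) = 2 \left(- \frac{1}{1490} + 1436\right) = 2 \cdot \frac{2139639}{1490} = \frac{2139639}{745}$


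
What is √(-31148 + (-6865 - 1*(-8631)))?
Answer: I*√29382 ≈ 171.41*I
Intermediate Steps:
√(-31148 + (-6865 - 1*(-8631))) = √(-31148 + (-6865 + 8631)) = √(-31148 + 1766) = √(-29382) = I*√29382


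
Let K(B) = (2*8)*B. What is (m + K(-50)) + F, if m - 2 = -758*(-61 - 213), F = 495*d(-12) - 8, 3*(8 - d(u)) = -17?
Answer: 213651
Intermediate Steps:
d(u) = 41/3 (d(u) = 8 - ⅓*(-17) = 8 + 17/3 = 41/3)
F = 6757 (F = 495*(41/3) - 8 = 6765 - 8 = 6757)
K(B) = 16*B
m = 207694 (m = 2 - 758*(-61 - 213) = 2 - 758*(-274) = 2 + 207692 = 207694)
(m + K(-50)) + F = (207694 + 16*(-50)) + 6757 = (207694 - 800) + 6757 = 206894 + 6757 = 213651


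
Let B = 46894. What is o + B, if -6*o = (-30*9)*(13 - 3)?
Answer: 47344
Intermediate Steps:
o = 450 (o = -(-30*9)*(13 - 3)/6 = -(-45)*10 = -1/6*(-2700) = 450)
o + B = 450 + 46894 = 47344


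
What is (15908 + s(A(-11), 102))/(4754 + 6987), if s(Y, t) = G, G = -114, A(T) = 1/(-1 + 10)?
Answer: 15794/11741 ≈ 1.3452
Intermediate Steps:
A(T) = 1/9
s(Y, t) = -114
(15908 + s(A(-11), 102))/(4754 + 6987) = (15908 - 114)/(4754 + 6987) = 15794/11741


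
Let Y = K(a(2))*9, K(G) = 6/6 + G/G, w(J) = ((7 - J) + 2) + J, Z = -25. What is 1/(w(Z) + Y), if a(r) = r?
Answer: 1/27 ≈ 0.037037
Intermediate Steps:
w(J) = 9 (w(J) = (9 - J) + J = 9)
K(G) = 2 (K(G) = 6*(1/6) + 1 = 1 + 1 = 2)
Y = 18 (Y = 2*9 = 18)
1/(w(Z) + Y) = 1/(9 + 18) = 1/27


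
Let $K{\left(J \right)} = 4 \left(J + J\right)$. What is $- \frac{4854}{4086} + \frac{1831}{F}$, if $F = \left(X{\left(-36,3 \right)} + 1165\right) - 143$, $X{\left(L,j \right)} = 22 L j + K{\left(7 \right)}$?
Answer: $- \frac{2296993}{883938} \approx -2.5986$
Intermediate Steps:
$K{\left(J \right)} = 8 J$ ($K{\left(J \right)} = 4 \cdot 2 J = 8 J$)
$X{\left(L,j \right)} = 56 + 22 L j$ ($X{\left(L,j \right)} = 22 L j + 8 \cdot 7 = 22 L j + 56 = 56 + 22 L j$)
$F = -1298$ ($F = \left(\left(56 + 22 \left(-36\right) 3\right) + 1165\right) - 143 = \left(\left(56 - 2376\right) + 1165\right) - 143 = \left(-2320 + 1165\right) - 143 = -1155 - 143 = -1298$)
$- \frac{4854}{4086} + \frac{1831}{F} = - \frac{4854}{4086} + \frac{1831}{-1298} = \left(-4854\right) \frac{1}{4086} + 1831 \left(- \frac{1}{1298}\right) = - \frac{809}{681} - \frac{1831}{1298} = - \frac{2296993}{883938}$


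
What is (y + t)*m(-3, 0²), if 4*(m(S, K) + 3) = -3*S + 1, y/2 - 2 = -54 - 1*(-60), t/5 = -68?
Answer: 162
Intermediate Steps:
t = -340 (t = 5*(-68) = -340)
y = 16 (y = 4 + 2*(-54 - 1*(-60)) = 4 + 2*(-54 + 60) = 4 + 2*6 = 4 + 12 = 16)
m(S, K) = -11/4 - 3*S/4 (m(S, K) = -3 + (-3*S + 1)/4 = -3 + (1 - 3*S)/4 = -3 + (¼ - 3*S/4) = -11/4 - 3*S/4)
(y + t)*m(-3, 0²) = (16 - 340)*(-11/4 - ¾*(-3)) = -324*(-11/4 + 9/4) = -324*(-½) = 162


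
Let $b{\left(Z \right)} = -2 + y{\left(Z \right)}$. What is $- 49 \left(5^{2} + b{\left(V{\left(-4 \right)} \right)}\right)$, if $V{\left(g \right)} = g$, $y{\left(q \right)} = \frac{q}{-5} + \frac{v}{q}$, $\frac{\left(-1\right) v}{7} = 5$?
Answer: $- \frac{31899}{20} \approx -1594.9$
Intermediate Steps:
$v = -35$ ($v = \left(-7\right) 5 = -35$)
$y{\left(q \right)} = - \frac{35}{q} - \frac{q}{5}$ ($y{\left(q \right)} = \frac{q}{-5} - \frac{35}{q} = q \left(- \frac{1}{5}\right) - \frac{35}{q} = - \frac{q}{5} - \frac{35}{q} = - \frac{35}{q} - \frac{q}{5}$)
$b{\left(Z \right)} = -2 - \frac{35}{Z} - \frac{Z}{5}$ ($b{\left(Z \right)} = -2 - \left(\frac{35}{Z} + \frac{Z}{5}\right) = -2 - \frac{35}{Z} - \frac{Z}{5}$)
$- 49 \left(5^{2} + b{\left(V{\left(-4 \right)} \right)}\right) = - 49 \left(5^{2} - \left(\frac{6}{5} - \frac{35}{4}\right)\right) = - 49 \left(25 - - \frac{151}{20}\right) = - 49 \left(25 + \left(-2 + \frac{35}{4} + \frac{4}{5}\right)\right) = - 49 \left(25 + \frac{151}{20}\right) = \left(-49\right) \frac{651}{20} = - \frac{31899}{20}$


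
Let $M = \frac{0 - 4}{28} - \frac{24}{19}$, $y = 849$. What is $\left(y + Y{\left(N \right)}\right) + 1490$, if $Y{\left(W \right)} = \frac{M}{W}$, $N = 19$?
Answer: $\frac{5910466}{2527} \approx 2338.9$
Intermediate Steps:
$M = - \frac{187}{133}$ ($M = \left(0 - 4\right) \frac{1}{28} - \frac{24}{19} = \left(-4\right) \frac{1}{28} - \frac{24}{19} = - \frac{1}{7} - \frac{24}{19} = - \frac{187}{133} \approx -1.406$)
$Y{\left(W \right)} = - \frac{187}{133 W}$
$\left(y + Y{\left(N \right)}\right) + 1490 = \left(849 - \frac{187}{133 \cdot 19}\right) + 1490 = \left(849 - \frac{187}{2527}\right) + 1490 = \frac{2145236}{2527} + 1490 = \frac{5910466}{2527}$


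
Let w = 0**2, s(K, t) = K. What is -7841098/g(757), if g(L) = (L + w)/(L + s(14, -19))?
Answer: -6045486558/757 ≈ -7.9861e+6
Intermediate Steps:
w = 0
g(L) = L/(14 + L) (g(L) = (L + 0)/(L + 14) = L/(14 + L))
-7841098/g(757) = -7841098/(757/(14 + 757)) = -7841098/(757/771) = -7841098/(757*(1/771)) = -7841098/757/771 = -7841098*771/757 = -6045486558/757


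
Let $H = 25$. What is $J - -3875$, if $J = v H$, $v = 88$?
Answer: $6075$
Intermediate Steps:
$J = 2200$ ($J = 88 \cdot 25 = 2200$)
$J - -3875 = 2200 - -3875 = 2200 + 3875 = 6075$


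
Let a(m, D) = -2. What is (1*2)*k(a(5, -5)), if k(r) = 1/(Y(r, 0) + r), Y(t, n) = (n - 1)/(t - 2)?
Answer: -8/7 ≈ -1.1429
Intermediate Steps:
Y(t, n) = (-1 + n)/(-2 + t)
k(r) = 1/(r - 1/(-2 + r)) (k(r) = 1/((-1 + 0)/(-2 + r) + r) = 1/(-1/(-2 + r) + r) = 1/(r - 1/(-2 + r)))
(1*2)*k(a(5, -5)) = (1*2)*((-2 - 2)/(-1 - 2*(-2 - 2))) = 2*(-4/(-1 - 2*(-4))) = 2*(-4/(-1 + 8)) = 2*(-4/7) = -8/7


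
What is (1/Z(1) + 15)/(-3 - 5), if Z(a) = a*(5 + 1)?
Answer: -91/48 ≈ -1.8958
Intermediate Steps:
Z(a) = 6*a (Z(a) = a*6 = 6*a)
(1/Z(1) + 15)/(-3 - 5) = (1/(6*1) + 15)/(-3 - 5) = (1/6 + 15)/(-8) = -(⅙ + 15)/8 = -⅛*91/6 = -91/48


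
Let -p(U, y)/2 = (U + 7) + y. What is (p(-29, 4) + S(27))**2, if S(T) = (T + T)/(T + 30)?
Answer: 492804/361 ≈ 1365.1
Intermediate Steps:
S(T) = 2*T/(30 + T) (S(T) = (2*T)/(30 + T) = 2*T/(30 + T))
p(U, y) = -14 - 2*U - 2*y (p(U, y) = -2*((U + 7) + y) = -2*((7 + U) + y) = -2*(7 + U + y) = -14 - 2*U - 2*y)
(p(-29, 4) + S(27))**2 = ((-14 - 2*(-29) - 2*4) + 2*27/(30 + 27))**2 = ((-14 + 58 - 8) + 2*27/57)**2 = (36 + 2*27*(1/57))**2 = (36 + 18/19)**2 = (702/19)**2 = 492804/361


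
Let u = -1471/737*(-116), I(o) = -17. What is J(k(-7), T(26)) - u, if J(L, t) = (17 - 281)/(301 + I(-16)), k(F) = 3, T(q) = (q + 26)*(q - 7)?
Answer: -12163798/52327 ≈ -232.46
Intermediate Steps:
T(q) = (-7 + q)*(26 + q) (T(q) = (26 + q)*(-7 + q) = (-7 + q)*(26 + q))
u = 170636/737 (u = -1471*1/737*(-116) = -1471/737*(-116) = 170636/737 ≈ 231.53)
J(L, t) = -66/71 (J(L, t) = (17 - 281)/(301 - 17) = -264/284 = -264*1/284 = -66/71)
J(k(-7), T(26)) - u = -66/71 - 1*170636/737 = -66/71 - 170636/737 = -12163798/52327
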